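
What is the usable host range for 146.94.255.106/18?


Network: 146.94.192.0
Broadcast: 146.94.255.255
First usable = network + 1
Last usable = broadcast - 1
Range: 146.94.192.1 to 146.94.255.254


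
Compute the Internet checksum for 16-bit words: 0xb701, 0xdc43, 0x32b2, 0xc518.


Sum all words (with carry folding):
+ 0xb701 = 0xb701
+ 0xdc43 = 0x9345
+ 0x32b2 = 0xc5f7
+ 0xc518 = 0x8b10
One's complement: ~0x8b10
Checksum = 0x74ef


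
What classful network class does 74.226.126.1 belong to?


First octet: 74
Binary: 01001010
0xxxxxxx -> Class A (1-126)
Class A, default mask 255.0.0.0 (/8)


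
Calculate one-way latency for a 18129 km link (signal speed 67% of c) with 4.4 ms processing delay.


Speed = 0.67 * 3e5 km/s = 201000 km/s
Propagation delay = 18129 / 201000 = 0.0902 s = 90.194 ms
Processing delay = 4.4 ms
Total one-way latency = 94.594 ms


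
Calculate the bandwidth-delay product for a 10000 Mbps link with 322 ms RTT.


BDP = bandwidth * RTT
= 10000 Mbps * 322 ms
= 10000 * 1e6 * 322 / 1000 bits
= 3220000000 bits
= 402500000 bytes
= 393066.4062 KB
BDP = 3220000000 bits (402500000 bytes)


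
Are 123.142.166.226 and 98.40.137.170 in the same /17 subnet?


Mask: 255.255.128.0
123.142.166.226 AND mask = 123.142.128.0
98.40.137.170 AND mask = 98.40.128.0
No, different subnets (123.142.128.0 vs 98.40.128.0)


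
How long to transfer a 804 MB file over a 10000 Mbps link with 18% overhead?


Effective throughput = 10000 * (1 - 18/100) = 8200 Mbps
File size in Mb = 804 * 8 = 6432 Mb
Time = 6432 / 8200
Time = 0.7844 seconds


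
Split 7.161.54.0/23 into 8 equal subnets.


New prefix = 23 + 3 = 26
Each subnet has 64 addresses
  7.161.54.0/26
  7.161.54.64/26
  7.161.54.128/26
  7.161.54.192/26
  7.161.55.0/26
  7.161.55.64/26
  7.161.55.128/26
  7.161.55.192/26
Subnets: 7.161.54.0/26, 7.161.54.64/26, 7.161.54.128/26, 7.161.54.192/26, 7.161.55.0/26, 7.161.55.64/26, 7.161.55.128/26, 7.161.55.192/26


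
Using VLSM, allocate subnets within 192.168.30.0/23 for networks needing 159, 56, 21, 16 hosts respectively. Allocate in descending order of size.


159 hosts -> /24 (254 usable): 192.168.30.0/24
56 hosts -> /26 (62 usable): 192.168.31.0/26
21 hosts -> /27 (30 usable): 192.168.31.64/27
16 hosts -> /27 (30 usable): 192.168.31.96/27
Allocation: 192.168.30.0/24 (159 hosts, 254 usable); 192.168.31.0/26 (56 hosts, 62 usable); 192.168.31.64/27 (21 hosts, 30 usable); 192.168.31.96/27 (16 hosts, 30 usable)


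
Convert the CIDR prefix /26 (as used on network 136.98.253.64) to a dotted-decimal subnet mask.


/26 means 26 network bits, 6 host bits
Binary: 11111111111111111111111111000000
Mask: 255.255.255.192


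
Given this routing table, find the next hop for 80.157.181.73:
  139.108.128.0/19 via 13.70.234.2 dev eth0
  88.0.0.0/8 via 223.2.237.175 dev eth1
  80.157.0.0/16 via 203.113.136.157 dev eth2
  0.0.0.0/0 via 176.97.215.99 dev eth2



Longest prefix match for 80.157.181.73:
  /19 139.108.128.0: no
  /8 88.0.0.0: no
  /16 80.157.0.0: MATCH
  /0 0.0.0.0: MATCH
Selected: next-hop 203.113.136.157 via eth2 (matched /16)


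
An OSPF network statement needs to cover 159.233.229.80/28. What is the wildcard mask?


Subnet mask: 255.255.255.240
Wildcard = 255.255.255.255 - subnet mask
255 - 255 = 0
255 - 255 = 0
255 - 255 = 0
255 - 240 = 15
Wildcard: 0.0.0.15


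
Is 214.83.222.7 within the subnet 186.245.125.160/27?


Subnet network: 186.245.125.160
Test IP AND mask: 214.83.222.0
No, 214.83.222.7 is not in 186.245.125.160/27


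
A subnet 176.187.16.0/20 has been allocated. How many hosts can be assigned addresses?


Host bits = 32 - 20 = 12
Total addresses = 2^12 = 4096
Usable = total - 2 (network and broadcast)
Usable hosts: 4094


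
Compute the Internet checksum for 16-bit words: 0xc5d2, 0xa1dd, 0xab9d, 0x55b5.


Sum all words (with carry folding):
+ 0xc5d2 = 0xc5d2
+ 0xa1dd = 0x67b0
+ 0xab9d = 0x134e
+ 0x55b5 = 0x6903
One's complement: ~0x6903
Checksum = 0x96fc


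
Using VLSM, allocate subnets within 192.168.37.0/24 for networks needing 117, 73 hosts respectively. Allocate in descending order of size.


117 hosts -> /25 (126 usable): 192.168.37.0/25
73 hosts -> /25 (126 usable): 192.168.37.128/25
Allocation: 192.168.37.0/25 (117 hosts, 126 usable); 192.168.37.128/25 (73 hosts, 126 usable)


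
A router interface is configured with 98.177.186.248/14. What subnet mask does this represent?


/14 means 14 network bits, 18 host bits
Binary: 11111111111111000000000000000000
Mask: 255.252.0.0


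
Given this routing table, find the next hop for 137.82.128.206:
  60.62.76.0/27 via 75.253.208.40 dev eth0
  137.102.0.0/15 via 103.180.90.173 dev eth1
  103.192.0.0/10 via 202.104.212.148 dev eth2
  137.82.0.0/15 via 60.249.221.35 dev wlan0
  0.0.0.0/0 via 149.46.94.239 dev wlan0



Longest prefix match for 137.82.128.206:
  /27 60.62.76.0: no
  /15 137.102.0.0: no
  /10 103.192.0.0: no
  /15 137.82.0.0: MATCH
  /0 0.0.0.0: MATCH
Selected: next-hop 60.249.221.35 via wlan0 (matched /15)


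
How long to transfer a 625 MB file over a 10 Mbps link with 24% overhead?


Effective throughput = 10 * (1 - 24/100) = 7.6 Mbps
File size in Mb = 625 * 8 = 5000 Mb
Time = 5000 / 7.6
Time = 657.8947 seconds


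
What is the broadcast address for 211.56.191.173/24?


Network: 211.56.191.0/24
Host bits = 8
Set all host bits to 1:
Broadcast: 211.56.191.255


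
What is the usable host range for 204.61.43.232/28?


Network: 204.61.43.224
Broadcast: 204.61.43.239
First usable = network + 1
Last usable = broadcast - 1
Range: 204.61.43.225 to 204.61.43.238


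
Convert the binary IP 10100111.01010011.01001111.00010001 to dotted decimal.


10100111 = 167
01010011 = 83
01001111 = 79
00010001 = 17
IP: 167.83.79.17


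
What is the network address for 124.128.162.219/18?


IP:   01111100.10000000.10100010.11011011
Mask: 11111111.11111111.11000000.00000000
AND operation:
Net:  01111100.10000000.10000000.00000000
Network: 124.128.128.0/18


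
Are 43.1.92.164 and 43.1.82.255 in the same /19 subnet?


Mask: 255.255.224.0
43.1.92.164 AND mask = 43.1.64.0
43.1.82.255 AND mask = 43.1.64.0
Yes, same subnet (43.1.64.0)


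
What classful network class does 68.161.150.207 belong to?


First octet: 68
Binary: 01000100
0xxxxxxx -> Class A (1-126)
Class A, default mask 255.0.0.0 (/8)


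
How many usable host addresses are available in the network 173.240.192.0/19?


Host bits = 32 - 19 = 13
Total addresses = 2^13 = 8192
Usable = total - 2 (network and broadcast)
Usable hosts: 8190


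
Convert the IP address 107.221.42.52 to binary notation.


107 = 01101011
221 = 11011101
42 = 00101010
52 = 00110100
Binary: 01101011.11011101.00101010.00110100


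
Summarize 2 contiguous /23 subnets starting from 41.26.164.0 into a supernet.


Original prefix: /23
Number of subnets: 2 = 2^1
New prefix = 23 - 1 = 22
Supernet: 41.26.164.0/22


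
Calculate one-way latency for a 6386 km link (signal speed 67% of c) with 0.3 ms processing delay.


Speed = 0.67 * 3e5 km/s = 201000 km/s
Propagation delay = 6386 / 201000 = 0.0318 s = 31.7711 ms
Processing delay = 0.3 ms
Total one-way latency = 32.0711 ms


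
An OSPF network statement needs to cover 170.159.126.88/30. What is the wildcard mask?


Subnet mask: 255.255.255.252
Wildcard = 255.255.255.255 - subnet mask
255 - 255 = 0
255 - 255 = 0
255 - 255 = 0
255 - 252 = 3
Wildcard: 0.0.0.3


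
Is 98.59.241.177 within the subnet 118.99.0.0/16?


Subnet network: 118.99.0.0
Test IP AND mask: 98.59.0.0
No, 98.59.241.177 is not in 118.99.0.0/16


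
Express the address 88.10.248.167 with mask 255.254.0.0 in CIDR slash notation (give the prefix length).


Binary: 11111111.11111110.00000000.00000000
Count leading 1s
Prefix: /15


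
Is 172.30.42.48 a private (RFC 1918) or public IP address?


RFC 1918 private ranges:
  10.0.0.0/8 (10.0.0.0 - 10.255.255.255)
  172.16.0.0/12 (172.16.0.0 - 172.31.255.255)
  192.168.0.0/16 (192.168.0.0 - 192.168.255.255)
Private (in 172.16.0.0/12)


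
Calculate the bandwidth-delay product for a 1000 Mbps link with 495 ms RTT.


BDP = bandwidth * RTT
= 1000 Mbps * 495 ms
= 1000 * 1e6 * 495 / 1000 bits
= 495000000 bits
= 61875000 bytes
= 60424.8047 KB
BDP = 495000000 bits (61875000 bytes)


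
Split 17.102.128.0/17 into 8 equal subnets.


New prefix = 17 + 3 = 20
Each subnet has 4096 addresses
  17.102.128.0/20
  17.102.144.0/20
  17.102.160.0/20
  17.102.176.0/20
  17.102.192.0/20
  17.102.208.0/20
  17.102.224.0/20
  17.102.240.0/20
Subnets: 17.102.128.0/20, 17.102.144.0/20, 17.102.160.0/20, 17.102.176.0/20, 17.102.192.0/20, 17.102.208.0/20, 17.102.224.0/20, 17.102.240.0/20


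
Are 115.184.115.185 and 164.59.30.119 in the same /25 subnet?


Mask: 255.255.255.128
115.184.115.185 AND mask = 115.184.115.128
164.59.30.119 AND mask = 164.59.30.0
No, different subnets (115.184.115.128 vs 164.59.30.0)


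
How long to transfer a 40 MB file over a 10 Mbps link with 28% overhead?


Effective throughput = 10 * (1 - 28/100) = 7.2 Mbps
File size in Mb = 40 * 8 = 320 Mb
Time = 320 / 7.2
Time = 44.4444 seconds


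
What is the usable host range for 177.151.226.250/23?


Network: 177.151.226.0
Broadcast: 177.151.227.255
First usable = network + 1
Last usable = broadcast - 1
Range: 177.151.226.1 to 177.151.227.254


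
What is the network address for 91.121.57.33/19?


IP:   01011011.01111001.00111001.00100001
Mask: 11111111.11111111.11100000.00000000
AND operation:
Net:  01011011.01111001.00100000.00000000
Network: 91.121.32.0/19


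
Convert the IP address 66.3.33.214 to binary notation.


66 = 01000010
3 = 00000011
33 = 00100001
214 = 11010110
Binary: 01000010.00000011.00100001.11010110


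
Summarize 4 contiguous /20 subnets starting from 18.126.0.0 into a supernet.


Original prefix: /20
Number of subnets: 4 = 2^2
New prefix = 20 - 2 = 18
Supernet: 18.126.0.0/18


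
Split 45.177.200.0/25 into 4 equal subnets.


New prefix = 25 + 2 = 27
Each subnet has 32 addresses
  45.177.200.0/27
  45.177.200.32/27
  45.177.200.64/27
  45.177.200.96/27
Subnets: 45.177.200.0/27, 45.177.200.32/27, 45.177.200.64/27, 45.177.200.96/27


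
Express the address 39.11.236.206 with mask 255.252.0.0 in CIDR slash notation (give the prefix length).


Binary: 11111111.11111100.00000000.00000000
Count leading 1s
Prefix: /14


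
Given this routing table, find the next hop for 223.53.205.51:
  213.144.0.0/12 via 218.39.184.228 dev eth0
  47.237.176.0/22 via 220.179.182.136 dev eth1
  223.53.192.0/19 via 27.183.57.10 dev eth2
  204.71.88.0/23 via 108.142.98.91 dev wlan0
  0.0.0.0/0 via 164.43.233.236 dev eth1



Longest prefix match for 223.53.205.51:
  /12 213.144.0.0: no
  /22 47.237.176.0: no
  /19 223.53.192.0: MATCH
  /23 204.71.88.0: no
  /0 0.0.0.0: MATCH
Selected: next-hop 27.183.57.10 via eth2 (matched /19)


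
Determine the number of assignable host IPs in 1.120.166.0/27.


Host bits = 32 - 27 = 5
Total addresses = 2^5 = 32
Usable = total - 2 (network and broadcast)
Usable hosts: 30


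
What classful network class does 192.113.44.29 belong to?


First octet: 192
Binary: 11000000
110xxxxx -> Class C (192-223)
Class C, default mask 255.255.255.0 (/24)


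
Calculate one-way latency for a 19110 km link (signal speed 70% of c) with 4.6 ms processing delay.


Speed = 0.7 * 3e5 km/s = 210000 km/s
Propagation delay = 19110 / 210000 = 0.091 s = 91 ms
Processing delay = 4.6 ms
Total one-way latency = 95.6 ms


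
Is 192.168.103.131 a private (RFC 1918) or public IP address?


RFC 1918 private ranges:
  10.0.0.0/8 (10.0.0.0 - 10.255.255.255)
  172.16.0.0/12 (172.16.0.0 - 172.31.255.255)
  192.168.0.0/16 (192.168.0.0 - 192.168.255.255)
Private (in 192.168.0.0/16)


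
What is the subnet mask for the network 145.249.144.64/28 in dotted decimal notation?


/28 means 28 network bits, 4 host bits
Binary: 11111111111111111111111111110000
Mask: 255.255.255.240


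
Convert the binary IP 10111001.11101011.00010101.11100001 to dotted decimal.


10111001 = 185
11101011 = 235
00010101 = 21
11100001 = 225
IP: 185.235.21.225


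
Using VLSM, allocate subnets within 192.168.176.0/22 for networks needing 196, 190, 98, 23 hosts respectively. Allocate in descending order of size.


196 hosts -> /24 (254 usable): 192.168.176.0/24
190 hosts -> /24 (254 usable): 192.168.177.0/24
98 hosts -> /25 (126 usable): 192.168.178.0/25
23 hosts -> /27 (30 usable): 192.168.178.128/27
Allocation: 192.168.176.0/24 (196 hosts, 254 usable); 192.168.177.0/24 (190 hosts, 254 usable); 192.168.178.0/25 (98 hosts, 126 usable); 192.168.178.128/27 (23 hosts, 30 usable)


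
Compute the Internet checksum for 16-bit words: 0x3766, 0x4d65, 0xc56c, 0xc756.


Sum all words (with carry folding):
+ 0x3766 = 0x3766
+ 0x4d65 = 0x84cb
+ 0xc56c = 0x4a38
+ 0xc756 = 0x118f
One's complement: ~0x118f
Checksum = 0xee70


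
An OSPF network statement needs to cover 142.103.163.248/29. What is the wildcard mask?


Subnet mask: 255.255.255.248
Wildcard = 255.255.255.255 - subnet mask
255 - 255 = 0
255 - 255 = 0
255 - 255 = 0
255 - 248 = 7
Wildcard: 0.0.0.7


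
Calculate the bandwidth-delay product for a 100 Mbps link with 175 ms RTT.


BDP = bandwidth * RTT
= 100 Mbps * 175 ms
= 100 * 1e6 * 175 / 1000 bits
= 17500000 bits
= 2187500 bytes
= 2136.2305 KB
BDP = 17500000 bits (2187500 bytes)


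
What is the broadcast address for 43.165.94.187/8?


Network: 43.0.0.0/8
Host bits = 24
Set all host bits to 1:
Broadcast: 43.255.255.255


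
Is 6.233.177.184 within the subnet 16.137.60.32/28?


Subnet network: 16.137.60.32
Test IP AND mask: 6.233.177.176
No, 6.233.177.184 is not in 16.137.60.32/28


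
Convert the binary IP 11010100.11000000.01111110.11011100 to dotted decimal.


11010100 = 212
11000000 = 192
01111110 = 126
11011100 = 220
IP: 212.192.126.220


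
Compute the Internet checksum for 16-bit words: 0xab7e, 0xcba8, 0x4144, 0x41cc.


Sum all words (with carry folding):
+ 0xab7e = 0xab7e
+ 0xcba8 = 0x7727
+ 0x4144 = 0xb86b
+ 0x41cc = 0xfa37
One's complement: ~0xfa37
Checksum = 0x05c8


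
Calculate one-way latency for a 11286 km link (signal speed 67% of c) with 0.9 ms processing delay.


Speed = 0.67 * 3e5 km/s = 201000 km/s
Propagation delay = 11286 / 201000 = 0.0561 s = 56.1493 ms
Processing delay = 0.9 ms
Total one-way latency = 57.0493 ms


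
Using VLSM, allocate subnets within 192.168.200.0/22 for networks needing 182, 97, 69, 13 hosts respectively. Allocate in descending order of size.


182 hosts -> /24 (254 usable): 192.168.200.0/24
97 hosts -> /25 (126 usable): 192.168.201.0/25
69 hosts -> /25 (126 usable): 192.168.201.128/25
13 hosts -> /28 (14 usable): 192.168.202.0/28
Allocation: 192.168.200.0/24 (182 hosts, 254 usable); 192.168.201.0/25 (97 hosts, 126 usable); 192.168.201.128/25 (69 hosts, 126 usable); 192.168.202.0/28 (13 hosts, 14 usable)


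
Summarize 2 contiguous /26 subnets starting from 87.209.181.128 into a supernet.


Original prefix: /26
Number of subnets: 2 = 2^1
New prefix = 26 - 1 = 25
Supernet: 87.209.181.128/25


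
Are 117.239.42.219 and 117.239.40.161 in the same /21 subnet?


Mask: 255.255.248.0
117.239.42.219 AND mask = 117.239.40.0
117.239.40.161 AND mask = 117.239.40.0
Yes, same subnet (117.239.40.0)


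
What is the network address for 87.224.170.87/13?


IP:   01010111.11100000.10101010.01010111
Mask: 11111111.11111000.00000000.00000000
AND operation:
Net:  01010111.11100000.00000000.00000000
Network: 87.224.0.0/13


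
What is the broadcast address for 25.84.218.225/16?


Network: 25.84.0.0/16
Host bits = 16
Set all host bits to 1:
Broadcast: 25.84.255.255


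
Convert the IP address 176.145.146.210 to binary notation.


176 = 10110000
145 = 10010001
146 = 10010010
210 = 11010010
Binary: 10110000.10010001.10010010.11010010


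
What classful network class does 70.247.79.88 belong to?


First octet: 70
Binary: 01000110
0xxxxxxx -> Class A (1-126)
Class A, default mask 255.0.0.0 (/8)


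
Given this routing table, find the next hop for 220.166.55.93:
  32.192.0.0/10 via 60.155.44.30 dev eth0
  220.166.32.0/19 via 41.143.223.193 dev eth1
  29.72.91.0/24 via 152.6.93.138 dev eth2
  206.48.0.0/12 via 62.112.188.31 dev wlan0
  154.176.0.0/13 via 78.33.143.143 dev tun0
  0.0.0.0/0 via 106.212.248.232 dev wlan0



Longest prefix match for 220.166.55.93:
  /10 32.192.0.0: no
  /19 220.166.32.0: MATCH
  /24 29.72.91.0: no
  /12 206.48.0.0: no
  /13 154.176.0.0: no
  /0 0.0.0.0: MATCH
Selected: next-hop 41.143.223.193 via eth1 (matched /19)


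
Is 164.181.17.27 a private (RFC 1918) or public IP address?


RFC 1918 private ranges:
  10.0.0.0/8 (10.0.0.0 - 10.255.255.255)
  172.16.0.0/12 (172.16.0.0 - 172.31.255.255)
  192.168.0.0/16 (192.168.0.0 - 192.168.255.255)
Public (not in any RFC 1918 range)


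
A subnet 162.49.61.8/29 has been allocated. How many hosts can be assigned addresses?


Host bits = 32 - 29 = 3
Total addresses = 2^3 = 8
Usable = total - 2 (network and broadcast)
Usable hosts: 6


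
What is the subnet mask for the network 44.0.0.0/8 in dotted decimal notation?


/8 means 8 network bits, 24 host bits
Binary: 11111111000000000000000000000000
Mask: 255.0.0.0


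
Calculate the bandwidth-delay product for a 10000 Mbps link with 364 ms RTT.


BDP = bandwidth * RTT
= 10000 Mbps * 364 ms
= 10000 * 1e6 * 364 / 1000 bits
= 3640000000 bits
= 455000000 bytes
= 444335.9375 KB
BDP = 3640000000 bits (455000000 bytes)


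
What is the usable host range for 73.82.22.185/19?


Network: 73.82.0.0
Broadcast: 73.82.31.255
First usable = network + 1
Last usable = broadcast - 1
Range: 73.82.0.1 to 73.82.31.254


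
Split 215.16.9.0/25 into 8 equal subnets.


New prefix = 25 + 3 = 28
Each subnet has 16 addresses
  215.16.9.0/28
  215.16.9.16/28
  215.16.9.32/28
  215.16.9.48/28
  215.16.9.64/28
  215.16.9.80/28
  215.16.9.96/28
  215.16.9.112/28
Subnets: 215.16.9.0/28, 215.16.9.16/28, 215.16.9.32/28, 215.16.9.48/28, 215.16.9.64/28, 215.16.9.80/28, 215.16.9.96/28, 215.16.9.112/28


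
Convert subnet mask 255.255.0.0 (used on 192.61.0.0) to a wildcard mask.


Subnet mask: 255.255.0.0
Wildcard = 255.255.255.255 - subnet mask
255 - 255 = 0
255 - 255 = 0
255 - 0 = 255
255 - 0 = 255
Wildcard: 0.0.255.255


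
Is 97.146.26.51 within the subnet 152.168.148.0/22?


Subnet network: 152.168.148.0
Test IP AND mask: 97.146.24.0
No, 97.146.26.51 is not in 152.168.148.0/22


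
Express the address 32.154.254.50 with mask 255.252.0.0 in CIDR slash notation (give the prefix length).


Binary: 11111111.11111100.00000000.00000000
Count leading 1s
Prefix: /14


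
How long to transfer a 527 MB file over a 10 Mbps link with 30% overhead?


Effective throughput = 10 * (1 - 30/100) = 7 Mbps
File size in Mb = 527 * 8 = 4216 Mb
Time = 4216 / 7
Time = 602.2857 seconds


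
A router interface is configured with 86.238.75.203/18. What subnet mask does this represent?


/18 means 18 network bits, 14 host bits
Binary: 11111111111111111100000000000000
Mask: 255.255.192.0


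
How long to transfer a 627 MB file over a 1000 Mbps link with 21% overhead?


Effective throughput = 1000 * (1 - 21/100) = 790 Mbps
File size in Mb = 627 * 8 = 5016 Mb
Time = 5016 / 790
Time = 6.3494 seconds


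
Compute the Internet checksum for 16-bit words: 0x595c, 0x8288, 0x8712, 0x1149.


Sum all words (with carry folding):
+ 0x595c = 0x595c
+ 0x8288 = 0xdbe4
+ 0x8712 = 0x62f7
+ 0x1149 = 0x7440
One's complement: ~0x7440
Checksum = 0x8bbf


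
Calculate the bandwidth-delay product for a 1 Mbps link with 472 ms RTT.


BDP = bandwidth * RTT
= 1 Mbps * 472 ms
= 1 * 1e6 * 472 / 1000 bits
= 472000 bits
= 59000 bytes
= 57.6172 KB
BDP = 472000 bits (59000 bytes)


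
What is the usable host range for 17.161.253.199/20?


Network: 17.161.240.0
Broadcast: 17.161.255.255
First usable = network + 1
Last usable = broadcast - 1
Range: 17.161.240.1 to 17.161.255.254


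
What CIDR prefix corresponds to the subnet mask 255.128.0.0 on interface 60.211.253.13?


Binary: 11111111.10000000.00000000.00000000
Count leading 1s
Prefix: /9


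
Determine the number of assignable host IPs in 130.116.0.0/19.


Host bits = 32 - 19 = 13
Total addresses = 2^13 = 8192
Usable = total - 2 (network and broadcast)
Usable hosts: 8190


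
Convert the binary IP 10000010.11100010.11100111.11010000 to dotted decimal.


10000010 = 130
11100010 = 226
11100111 = 231
11010000 = 208
IP: 130.226.231.208


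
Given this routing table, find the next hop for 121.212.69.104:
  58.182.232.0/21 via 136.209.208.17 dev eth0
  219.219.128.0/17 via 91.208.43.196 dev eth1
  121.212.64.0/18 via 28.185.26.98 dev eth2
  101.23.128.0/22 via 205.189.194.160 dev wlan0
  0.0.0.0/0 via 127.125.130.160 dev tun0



Longest prefix match for 121.212.69.104:
  /21 58.182.232.0: no
  /17 219.219.128.0: no
  /18 121.212.64.0: MATCH
  /22 101.23.128.0: no
  /0 0.0.0.0: MATCH
Selected: next-hop 28.185.26.98 via eth2 (matched /18)


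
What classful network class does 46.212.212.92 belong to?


First octet: 46
Binary: 00101110
0xxxxxxx -> Class A (1-126)
Class A, default mask 255.0.0.0 (/8)


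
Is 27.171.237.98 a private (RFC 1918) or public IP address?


RFC 1918 private ranges:
  10.0.0.0/8 (10.0.0.0 - 10.255.255.255)
  172.16.0.0/12 (172.16.0.0 - 172.31.255.255)
  192.168.0.0/16 (192.168.0.0 - 192.168.255.255)
Public (not in any RFC 1918 range)


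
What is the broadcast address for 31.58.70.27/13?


Network: 31.56.0.0/13
Host bits = 19
Set all host bits to 1:
Broadcast: 31.63.255.255


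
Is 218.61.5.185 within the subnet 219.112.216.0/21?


Subnet network: 219.112.216.0
Test IP AND mask: 218.61.0.0
No, 218.61.5.185 is not in 219.112.216.0/21


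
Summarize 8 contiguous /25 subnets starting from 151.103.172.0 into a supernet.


Original prefix: /25
Number of subnets: 8 = 2^3
New prefix = 25 - 3 = 22
Supernet: 151.103.172.0/22


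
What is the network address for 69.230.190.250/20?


IP:   01000101.11100110.10111110.11111010
Mask: 11111111.11111111.11110000.00000000
AND operation:
Net:  01000101.11100110.10110000.00000000
Network: 69.230.176.0/20


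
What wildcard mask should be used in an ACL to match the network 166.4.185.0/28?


Subnet mask: 255.255.255.240
Wildcard = 255.255.255.255 - subnet mask
255 - 255 = 0
255 - 255 = 0
255 - 255 = 0
255 - 240 = 15
Wildcard: 0.0.0.15


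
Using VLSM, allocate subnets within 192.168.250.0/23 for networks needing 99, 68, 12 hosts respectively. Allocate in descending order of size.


99 hosts -> /25 (126 usable): 192.168.250.0/25
68 hosts -> /25 (126 usable): 192.168.250.128/25
12 hosts -> /28 (14 usable): 192.168.251.0/28
Allocation: 192.168.250.0/25 (99 hosts, 126 usable); 192.168.250.128/25 (68 hosts, 126 usable); 192.168.251.0/28 (12 hosts, 14 usable)


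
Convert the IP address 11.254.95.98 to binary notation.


11 = 00001011
254 = 11111110
95 = 01011111
98 = 01100010
Binary: 00001011.11111110.01011111.01100010


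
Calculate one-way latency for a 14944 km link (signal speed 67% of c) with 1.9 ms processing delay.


Speed = 0.67 * 3e5 km/s = 201000 km/s
Propagation delay = 14944 / 201000 = 0.0743 s = 74.3483 ms
Processing delay = 1.9 ms
Total one-way latency = 76.2483 ms


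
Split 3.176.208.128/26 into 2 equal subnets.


New prefix = 26 + 1 = 27
Each subnet has 32 addresses
  3.176.208.128/27
  3.176.208.160/27
Subnets: 3.176.208.128/27, 3.176.208.160/27


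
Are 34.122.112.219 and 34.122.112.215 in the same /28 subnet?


Mask: 255.255.255.240
34.122.112.219 AND mask = 34.122.112.208
34.122.112.215 AND mask = 34.122.112.208
Yes, same subnet (34.122.112.208)


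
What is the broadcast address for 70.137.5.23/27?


Network: 70.137.5.0/27
Host bits = 5
Set all host bits to 1:
Broadcast: 70.137.5.31


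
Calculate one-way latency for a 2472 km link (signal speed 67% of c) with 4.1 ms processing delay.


Speed = 0.67 * 3e5 km/s = 201000 km/s
Propagation delay = 2472 / 201000 = 0.0123 s = 12.2985 ms
Processing delay = 4.1 ms
Total one-way latency = 16.3985 ms


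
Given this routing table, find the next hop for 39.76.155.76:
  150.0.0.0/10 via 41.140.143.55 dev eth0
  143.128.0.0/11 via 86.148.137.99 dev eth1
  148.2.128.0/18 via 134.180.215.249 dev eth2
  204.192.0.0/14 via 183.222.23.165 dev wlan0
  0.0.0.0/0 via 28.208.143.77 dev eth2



Longest prefix match for 39.76.155.76:
  /10 150.0.0.0: no
  /11 143.128.0.0: no
  /18 148.2.128.0: no
  /14 204.192.0.0: no
  /0 0.0.0.0: MATCH
Selected: next-hop 28.208.143.77 via eth2 (matched /0)


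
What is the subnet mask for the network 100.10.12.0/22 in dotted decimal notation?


/22 means 22 network bits, 10 host bits
Binary: 11111111111111111111110000000000
Mask: 255.255.252.0


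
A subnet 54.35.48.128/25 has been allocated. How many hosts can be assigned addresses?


Host bits = 32 - 25 = 7
Total addresses = 2^7 = 128
Usable = total - 2 (network and broadcast)
Usable hosts: 126


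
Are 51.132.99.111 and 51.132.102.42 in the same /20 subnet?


Mask: 255.255.240.0
51.132.99.111 AND mask = 51.132.96.0
51.132.102.42 AND mask = 51.132.96.0
Yes, same subnet (51.132.96.0)


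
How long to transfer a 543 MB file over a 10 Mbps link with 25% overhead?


Effective throughput = 10 * (1 - 25/100) = 7.5 Mbps
File size in Mb = 543 * 8 = 4344 Mb
Time = 4344 / 7.5
Time = 579.2 seconds


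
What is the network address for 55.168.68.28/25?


IP:   00110111.10101000.01000100.00011100
Mask: 11111111.11111111.11111111.10000000
AND operation:
Net:  00110111.10101000.01000100.00000000
Network: 55.168.68.0/25


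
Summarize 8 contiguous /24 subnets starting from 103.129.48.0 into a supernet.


Original prefix: /24
Number of subnets: 8 = 2^3
New prefix = 24 - 3 = 21
Supernet: 103.129.48.0/21


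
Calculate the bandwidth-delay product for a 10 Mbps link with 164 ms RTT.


BDP = bandwidth * RTT
= 10 Mbps * 164 ms
= 10 * 1e6 * 164 / 1000 bits
= 1640000 bits
= 205000 bytes
= 200.1953 KB
BDP = 1640000 bits (205000 bytes)


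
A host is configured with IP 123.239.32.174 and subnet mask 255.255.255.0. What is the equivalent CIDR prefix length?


Binary: 11111111.11111111.11111111.00000000
Count leading 1s
Prefix: /24


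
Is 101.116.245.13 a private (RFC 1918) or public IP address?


RFC 1918 private ranges:
  10.0.0.0/8 (10.0.0.0 - 10.255.255.255)
  172.16.0.0/12 (172.16.0.0 - 172.31.255.255)
  192.168.0.0/16 (192.168.0.0 - 192.168.255.255)
Public (not in any RFC 1918 range)


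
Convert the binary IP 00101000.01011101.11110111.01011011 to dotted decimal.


00101000 = 40
01011101 = 93
11110111 = 247
01011011 = 91
IP: 40.93.247.91


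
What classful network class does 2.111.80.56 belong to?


First octet: 2
Binary: 00000010
0xxxxxxx -> Class A (1-126)
Class A, default mask 255.0.0.0 (/8)


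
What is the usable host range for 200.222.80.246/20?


Network: 200.222.80.0
Broadcast: 200.222.95.255
First usable = network + 1
Last usable = broadcast - 1
Range: 200.222.80.1 to 200.222.95.254


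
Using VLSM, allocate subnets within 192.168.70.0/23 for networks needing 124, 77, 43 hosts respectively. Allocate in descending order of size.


124 hosts -> /25 (126 usable): 192.168.70.0/25
77 hosts -> /25 (126 usable): 192.168.70.128/25
43 hosts -> /26 (62 usable): 192.168.71.0/26
Allocation: 192.168.70.0/25 (124 hosts, 126 usable); 192.168.70.128/25 (77 hosts, 126 usable); 192.168.71.0/26 (43 hosts, 62 usable)


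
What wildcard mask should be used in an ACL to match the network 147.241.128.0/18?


Subnet mask: 255.255.192.0
Wildcard = 255.255.255.255 - subnet mask
255 - 255 = 0
255 - 255 = 0
255 - 192 = 63
255 - 0 = 255
Wildcard: 0.0.63.255


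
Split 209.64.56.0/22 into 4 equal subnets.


New prefix = 22 + 2 = 24
Each subnet has 256 addresses
  209.64.56.0/24
  209.64.57.0/24
  209.64.58.0/24
  209.64.59.0/24
Subnets: 209.64.56.0/24, 209.64.57.0/24, 209.64.58.0/24, 209.64.59.0/24


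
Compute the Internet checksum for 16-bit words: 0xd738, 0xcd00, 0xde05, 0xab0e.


Sum all words (with carry folding):
+ 0xd738 = 0xd738
+ 0xcd00 = 0xa439
+ 0xde05 = 0x823f
+ 0xab0e = 0x2d4e
One's complement: ~0x2d4e
Checksum = 0xd2b1


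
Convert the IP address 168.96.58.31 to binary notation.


168 = 10101000
96 = 01100000
58 = 00111010
31 = 00011111
Binary: 10101000.01100000.00111010.00011111


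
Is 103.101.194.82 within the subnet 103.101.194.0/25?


Subnet network: 103.101.194.0
Test IP AND mask: 103.101.194.0
Yes, 103.101.194.82 is in 103.101.194.0/25


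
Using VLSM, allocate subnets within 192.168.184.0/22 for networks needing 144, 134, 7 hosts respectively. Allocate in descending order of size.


144 hosts -> /24 (254 usable): 192.168.184.0/24
134 hosts -> /24 (254 usable): 192.168.185.0/24
7 hosts -> /28 (14 usable): 192.168.186.0/28
Allocation: 192.168.184.0/24 (144 hosts, 254 usable); 192.168.185.0/24 (134 hosts, 254 usable); 192.168.186.0/28 (7 hosts, 14 usable)


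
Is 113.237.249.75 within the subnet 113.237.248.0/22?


Subnet network: 113.237.248.0
Test IP AND mask: 113.237.248.0
Yes, 113.237.249.75 is in 113.237.248.0/22


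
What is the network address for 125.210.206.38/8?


IP:   01111101.11010010.11001110.00100110
Mask: 11111111.00000000.00000000.00000000
AND operation:
Net:  01111101.00000000.00000000.00000000
Network: 125.0.0.0/8


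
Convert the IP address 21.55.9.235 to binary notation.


21 = 00010101
55 = 00110111
9 = 00001001
235 = 11101011
Binary: 00010101.00110111.00001001.11101011


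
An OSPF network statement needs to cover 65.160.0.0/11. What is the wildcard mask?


Subnet mask: 255.224.0.0
Wildcard = 255.255.255.255 - subnet mask
255 - 255 = 0
255 - 224 = 31
255 - 0 = 255
255 - 0 = 255
Wildcard: 0.31.255.255


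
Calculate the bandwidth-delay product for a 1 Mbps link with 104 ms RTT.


BDP = bandwidth * RTT
= 1 Mbps * 104 ms
= 1 * 1e6 * 104 / 1000 bits
= 104000 bits
= 13000 bytes
= 12.6953 KB
BDP = 104000 bits (13000 bytes)


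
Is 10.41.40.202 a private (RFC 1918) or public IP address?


RFC 1918 private ranges:
  10.0.0.0/8 (10.0.0.0 - 10.255.255.255)
  172.16.0.0/12 (172.16.0.0 - 172.31.255.255)
  192.168.0.0/16 (192.168.0.0 - 192.168.255.255)
Private (in 10.0.0.0/8)


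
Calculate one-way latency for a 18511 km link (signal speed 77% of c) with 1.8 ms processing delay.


Speed = 0.77 * 3e5 km/s = 231000 km/s
Propagation delay = 18511 / 231000 = 0.0801 s = 80.1342 ms
Processing delay = 1.8 ms
Total one-way latency = 81.9342 ms


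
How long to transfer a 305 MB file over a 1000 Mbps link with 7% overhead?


Effective throughput = 1000 * (1 - 7/100) = 930.0 Mbps
File size in Mb = 305 * 8 = 2440 Mb
Time = 2440 / 930.0
Time = 2.6237 seconds


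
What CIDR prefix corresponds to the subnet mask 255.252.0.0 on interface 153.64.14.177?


Binary: 11111111.11111100.00000000.00000000
Count leading 1s
Prefix: /14


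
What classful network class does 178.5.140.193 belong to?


First octet: 178
Binary: 10110010
10xxxxxx -> Class B (128-191)
Class B, default mask 255.255.0.0 (/16)


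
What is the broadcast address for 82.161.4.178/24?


Network: 82.161.4.0/24
Host bits = 8
Set all host bits to 1:
Broadcast: 82.161.4.255


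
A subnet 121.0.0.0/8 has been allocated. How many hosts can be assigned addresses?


Host bits = 32 - 8 = 24
Total addresses = 2^24 = 16777216
Usable = total - 2 (network and broadcast)
Usable hosts: 16777214


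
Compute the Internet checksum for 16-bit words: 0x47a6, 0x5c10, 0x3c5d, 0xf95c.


Sum all words (with carry folding):
+ 0x47a6 = 0x47a6
+ 0x5c10 = 0xa3b6
+ 0x3c5d = 0xe013
+ 0xf95c = 0xd970
One's complement: ~0xd970
Checksum = 0x268f


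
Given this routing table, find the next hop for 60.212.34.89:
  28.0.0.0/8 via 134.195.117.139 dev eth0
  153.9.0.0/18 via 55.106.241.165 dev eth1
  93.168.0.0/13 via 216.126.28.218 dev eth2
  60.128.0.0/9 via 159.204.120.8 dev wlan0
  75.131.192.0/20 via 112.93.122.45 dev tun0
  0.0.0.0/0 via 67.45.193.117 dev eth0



Longest prefix match for 60.212.34.89:
  /8 28.0.0.0: no
  /18 153.9.0.0: no
  /13 93.168.0.0: no
  /9 60.128.0.0: MATCH
  /20 75.131.192.0: no
  /0 0.0.0.0: MATCH
Selected: next-hop 159.204.120.8 via wlan0 (matched /9)


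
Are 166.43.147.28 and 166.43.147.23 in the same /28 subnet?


Mask: 255.255.255.240
166.43.147.28 AND mask = 166.43.147.16
166.43.147.23 AND mask = 166.43.147.16
Yes, same subnet (166.43.147.16)


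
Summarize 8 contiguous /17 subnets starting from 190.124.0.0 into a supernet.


Original prefix: /17
Number of subnets: 8 = 2^3
New prefix = 17 - 3 = 14
Supernet: 190.124.0.0/14


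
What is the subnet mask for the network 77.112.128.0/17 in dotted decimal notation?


/17 means 17 network bits, 15 host bits
Binary: 11111111111111111000000000000000
Mask: 255.255.128.0


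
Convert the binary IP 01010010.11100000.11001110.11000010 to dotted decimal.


01010010 = 82
11100000 = 224
11001110 = 206
11000010 = 194
IP: 82.224.206.194


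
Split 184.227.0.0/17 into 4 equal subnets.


New prefix = 17 + 2 = 19
Each subnet has 8192 addresses
  184.227.0.0/19
  184.227.32.0/19
  184.227.64.0/19
  184.227.96.0/19
Subnets: 184.227.0.0/19, 184.227.32.0/19, 184.227.64.0/19, 184.227.96.0/19


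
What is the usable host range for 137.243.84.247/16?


Network: 137.243.0.0
Broadcast: 137.243.255.255
First usable = network + 1
Last usable = broadcast - 1
Range: 137.243.0.1 to 137.243.255.254


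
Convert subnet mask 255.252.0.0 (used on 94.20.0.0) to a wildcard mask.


Subnet mask: 255.252.0.0
Wildcard = 255.255.255.255 - subnet mask
255 - 255 = 0
255 - 252 = 3
255 - 0 = 255
255 - 0 = 255
Wildcard: 0.3.255.255


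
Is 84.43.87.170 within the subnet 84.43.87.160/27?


Subnet network: 84.43.87.160
Test IP AND mask: 84.43.87.160
Yes, 84.43.87.170 is in 84.43.87.160/27


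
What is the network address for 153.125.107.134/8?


IP:   10011001.01111101.01101011.10000110
Mask: 11111111.00000000.00000000.00000000
AND operation:
Net:  10011001.00000000.00000000.00000000
Network: 153.0.0.0/8


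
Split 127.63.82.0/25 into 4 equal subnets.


New prefix = 25 + 2 = 27
Each subnet has 32 addresses
  127.63.82.0/27
  127.63.82.32/27
  127.63.82.64/27
  127.63.82.96/27
Subnets: 127.63.82.0/27, 127.63.82.32/27, 127.63.82.64/27, 127.63.82.96/27


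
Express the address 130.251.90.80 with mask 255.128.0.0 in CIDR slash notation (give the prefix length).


Binary: 11111111.10000000.00000000.00000000
Count leading 1s
Prefix: /9


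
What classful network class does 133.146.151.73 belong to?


First octet: 133
Binary: 10000101
10xxxxxx -> Class B (128-191)
Class B, default mask 255.255.0.0 (/16)


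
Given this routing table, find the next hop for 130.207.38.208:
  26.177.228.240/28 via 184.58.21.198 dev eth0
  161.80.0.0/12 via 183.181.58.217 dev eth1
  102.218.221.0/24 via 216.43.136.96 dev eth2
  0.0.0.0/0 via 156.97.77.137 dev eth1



Longest prefix match for 130.207.38.208:
  /28 26.177.228.240: no
  /12 161.80.0.0: no
  /24 102.218.221.0: no
  /0 0.0.0.0: MATCH
Selected: next-hop 156.97.77.137 via eth1 (matched /0)


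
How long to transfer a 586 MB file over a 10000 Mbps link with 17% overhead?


Effective throughput = 10000 * (1 - 17/100) = 8300 Mbps
File size in Mb = 586 * 8 = 4688 Mb
Time = 4688 / 8300
Time = 0.5648 seconds


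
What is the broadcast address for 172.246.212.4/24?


Network: 172.246.212.0/24
Host bits = 8
Set all host bits to 1:
Broadcast: 172.246.212.255


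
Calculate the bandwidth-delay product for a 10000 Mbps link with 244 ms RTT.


BDP = bandwidth * RTT
= 10000 Mbps * 244 ms
= 10000 * 1e6 * 244 / 1000 bits
= 2440000000 bits
= 305000000 bytes
= 297851.5625 KB
BDP = 2440000000 bits (305000000 bytes)


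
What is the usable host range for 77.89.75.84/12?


Network: 77.80.0.0
Broadcast: 77.95.255.255
First usable = network + 1
Last usable = broadcast - 1
Range: 77.80.0.1 to 77.95.255.254


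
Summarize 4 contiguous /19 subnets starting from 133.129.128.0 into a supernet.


Original prefix: /19
Number of subnets: 4 = 2^2
New prefix = 19 - 2 = 17
Supernet: 133.129.128.0/17


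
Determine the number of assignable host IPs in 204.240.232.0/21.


Host bits = 32 - 21 = 11
Total addresses = 2^11 = 2048
Usable = total - 2 (network and broadcast)
Usable hosts: 2046


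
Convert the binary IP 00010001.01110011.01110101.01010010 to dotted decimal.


00010001 = 17
01110011 = 115
01110101 = 117
01010010 = 82
IP: 17.115.117.82


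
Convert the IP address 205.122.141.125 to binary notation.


205 = 11001101
122 = 01111010
141 = 10001101
125 = 01111101
Binary: 11001101.01111010.10001101.01111101


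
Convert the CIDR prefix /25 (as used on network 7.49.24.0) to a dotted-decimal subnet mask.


/25 means 25 network bits, 7 host bits
Binary: 11111111111111111111111110000000
Mask: 255.255.255.128


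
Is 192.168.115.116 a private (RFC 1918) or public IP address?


RFC 1918 private ranges:
  10.0.0.0/8 (10.0.0.0 - 10.255.255.255)
  172.16.0.0/12 (172.16.0.0 - 172.31.255.255)
  192.168.0.0/16 (192.168.0.0 - 192.168.255.255)
Private (in 192.168.0.0/16)


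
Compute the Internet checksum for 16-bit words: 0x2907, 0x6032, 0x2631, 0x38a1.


Sum all words (with carry folding):
+ 0x2907 = 0x2907
+ 0x6032 = 0x8939
+ 0x2631 = 0xaf6a
+ 0x38a1 = 0xe80b
One's complement: ~0xe80b
Checksum = 0x17f4


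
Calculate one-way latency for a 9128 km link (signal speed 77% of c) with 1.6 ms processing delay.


Speed = 0.77 * 3e5 km/s = 231000 km/s
Propagation delay = 9128 / 231000 = 0.0395 s = 39.5152 ms
Processing delay = 1.6 ms
Total one-way latency = 41.1152 ms


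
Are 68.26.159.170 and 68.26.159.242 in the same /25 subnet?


Mask: 255.255.255.128
68.26.159.170 AND mask = 68.26.159.128
68.26.159.242 AND mask = 68.26.159.128
Yes, same subnet (68.26.159.128)


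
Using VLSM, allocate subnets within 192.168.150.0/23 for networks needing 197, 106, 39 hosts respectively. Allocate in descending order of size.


197 hosts -> /24 (254 usable): 192.168.150.0/24
106 hosts -> /25 (126 usable): 192.168.151.0/25
39 hosts -> /26 (62 usable): 192.168.151.128/26
Allocation: 192.168.150.0/24 (197 hosts, 254 usable); 192.168.151.0/25 (106 hosts, 126 usable); 192.168.151.128/26 (39 hosts, 62 usable)


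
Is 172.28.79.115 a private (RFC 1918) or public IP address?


RFC 1918 private ranges:
  10.0.0.0/8 (10.0.0.0 - 10.255.255.255)
  172.16.0.0/12 (172.16.0.0 - 172.31.255.255)
  192.168.0.0/16 (192.168.0.0 - 192.168.255.255)
Private (in 172.16.0.0/12)


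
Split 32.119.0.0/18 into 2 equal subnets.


New prefix = 18 + 1 = 19
Each subnet has 8192 addresses
  32.119.0.0/19
  32.119.32.0/19
Subnets: 32.119.0.0/19, 32.119.32.0/19


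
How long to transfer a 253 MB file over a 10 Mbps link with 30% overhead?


Effective throughput = 10 * (1 - 30/100) = 7 Mbps
File size in Mb = 253 * 8 = 2024 Mb
Time = 2024 / 7
Time = 289.1429 seconds


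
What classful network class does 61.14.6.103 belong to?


First octet: 61
Binary: 00111101
0xxxxxxx -> Class A (1-126)
Class A, default mask 255.0.0.0 (/8)


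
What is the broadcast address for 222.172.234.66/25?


Network: 222.172.234.0/25
Host bits = 7
Set all host bits to 1:
Broadcast: 222.172.234.127


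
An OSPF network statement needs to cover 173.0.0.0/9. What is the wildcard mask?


Subnet mask: 255.128.0.0
Wildcard = 255.255.255.255 - subnet mask
255 - 255 = 0
255 - 128 = 127
255 - 0 = 255
255 - 0 = 255
Wildcard: 0.127.255.255
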